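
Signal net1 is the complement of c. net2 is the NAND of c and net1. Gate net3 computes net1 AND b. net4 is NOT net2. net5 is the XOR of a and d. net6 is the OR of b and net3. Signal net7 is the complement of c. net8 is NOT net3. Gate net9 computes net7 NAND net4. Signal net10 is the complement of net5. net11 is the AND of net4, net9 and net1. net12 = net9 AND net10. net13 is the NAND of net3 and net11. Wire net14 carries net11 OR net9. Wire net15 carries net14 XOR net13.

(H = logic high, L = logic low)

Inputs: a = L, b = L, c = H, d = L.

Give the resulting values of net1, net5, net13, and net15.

net1 = NOT c = NOT H = L
net2 = c NAND net1 = H NAND L = H
net3 = net1 AND b = L AND L = L
net4 = NOT net2 = NOT H = L
net5 = a XOR d = L XOR L = L
net7 = NOT c = NOT H = L
net9 = net7 NAND net4 = L NAND L = H
net11 = net4 AND net9 AND net1 = L AND H AND L = L
net13 = net3 NAND net11 = L NAND L = H
net14 = net11 OR net9 = L OR H = H
net15 = net14 XOR net13 = H XOR H = L

net1 = L, net5 = L, net13 = H, net15 = L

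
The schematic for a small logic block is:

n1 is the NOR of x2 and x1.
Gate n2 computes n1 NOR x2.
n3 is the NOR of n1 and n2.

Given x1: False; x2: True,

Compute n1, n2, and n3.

n1 = False  n2 = False  n3 = True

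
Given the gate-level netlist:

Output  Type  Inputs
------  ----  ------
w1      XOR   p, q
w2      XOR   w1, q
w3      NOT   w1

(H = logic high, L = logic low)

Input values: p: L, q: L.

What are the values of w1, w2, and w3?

w1 = p XOR q = L XOR L = L
w2 = w1 XOR q = L XOR L = L
w3 = NOT w1 = NOT L = H

w1 = L  w2 = L  w3 = H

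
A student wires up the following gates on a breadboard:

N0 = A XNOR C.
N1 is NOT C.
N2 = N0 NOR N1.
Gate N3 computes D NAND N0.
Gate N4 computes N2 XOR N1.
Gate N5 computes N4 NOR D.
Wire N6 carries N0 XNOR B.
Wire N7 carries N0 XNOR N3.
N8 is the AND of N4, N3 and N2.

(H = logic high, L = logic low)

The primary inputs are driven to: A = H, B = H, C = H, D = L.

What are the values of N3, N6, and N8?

N0 = A XNOR C = H XNOR H = H
N1 = NOT C = NOT H = L
N2 = N0 NOR N1 = H NOR L = L
N3 = D NAND N0 = L NAND H = H
N4 = N2 XOR N1 = L XOR L = L
N6 = N0 XNOR B = H XNOR H = H
N8 = N4 AND N3 AND N2 = L AND H AND L = L

N3 = H, N6 = H, N8 = L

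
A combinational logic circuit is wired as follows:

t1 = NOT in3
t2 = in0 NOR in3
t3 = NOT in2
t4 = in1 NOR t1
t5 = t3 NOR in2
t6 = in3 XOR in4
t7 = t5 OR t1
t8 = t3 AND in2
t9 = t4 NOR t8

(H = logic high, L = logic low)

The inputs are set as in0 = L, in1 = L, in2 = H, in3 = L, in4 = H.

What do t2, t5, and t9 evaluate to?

t2 = H, t5 = L, t9 = H

t1 = NOT in3 = NOT L = H
t2 = in0 NOR in3 = L NOR L = H
t3 = NOT in2 = NOT H = L
t4 = in1 NOR t1 = L NOR H = L
t5 = t3 NOR in2 = L NOR H = L
t8 = t3 AND in2 = L AND H = L
t9 = t4 NOR t8 = L NOR L = H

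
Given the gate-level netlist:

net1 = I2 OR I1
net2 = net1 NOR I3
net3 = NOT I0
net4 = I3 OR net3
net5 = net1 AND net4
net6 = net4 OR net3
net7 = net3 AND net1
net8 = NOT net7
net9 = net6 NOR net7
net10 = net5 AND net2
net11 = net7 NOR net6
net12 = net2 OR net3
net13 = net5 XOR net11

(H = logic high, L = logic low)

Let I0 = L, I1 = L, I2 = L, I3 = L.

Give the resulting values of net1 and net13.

net1 = L, net13 = L

net1 = I2 OR I1 = L OR L = L
net3 = NOT I0 = NOT L = H
net4 = I3 OR net3 = L OR H = H
net5 = net1 AND net4 = L AND H = L
net6 = net4 OR net3 = H OR H = H
net7 = net3 AND net1 = H AND L = L
net11 = net7 NOR net6 = L NOR H = L
net13 = net5 XOR net11 = L XOR L = L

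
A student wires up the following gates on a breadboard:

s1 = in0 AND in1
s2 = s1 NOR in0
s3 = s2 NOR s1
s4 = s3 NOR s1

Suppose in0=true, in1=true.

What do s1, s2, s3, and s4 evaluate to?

s1 = true  s2 = false  s3 = false  s4 = false

s1 = in0 AND in1 = true AND true = true
s2 = s1 NOR in0 = true NOR true = false
s3 = s2 NOR s1 = false NOR true = false
s4 = s3 NOR s1 = false NOR true = false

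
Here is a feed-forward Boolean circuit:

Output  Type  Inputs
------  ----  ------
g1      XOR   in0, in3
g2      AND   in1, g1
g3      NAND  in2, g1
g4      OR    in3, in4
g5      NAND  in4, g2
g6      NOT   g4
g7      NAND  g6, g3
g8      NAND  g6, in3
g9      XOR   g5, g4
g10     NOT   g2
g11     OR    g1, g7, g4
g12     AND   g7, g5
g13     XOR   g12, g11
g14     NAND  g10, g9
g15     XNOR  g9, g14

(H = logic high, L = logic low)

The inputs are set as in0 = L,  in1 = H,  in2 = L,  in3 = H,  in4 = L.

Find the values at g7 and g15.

g7 = H, g15 = L

g1 = in0 XOR in3 = L XOR H = H
g2 = in1 AND g1 = H AND H = H
g3 = in2 NAND g1 = L NAND H = H
g4 = in3 OR in4 = H OR L = H
g5 = in4 NAND g2 = L NAND H = H
g6 = NOT g4 = NOT H = L
g7 = g6 NAND g3 = L NAND H = H
g9 = g5 XOR g4 = H XOR H = L
g10 = NOT g2 = NOT H = L
g14 = g10 NAND g9 = L NAND L = H
g15 = g9 XNOR g14 = L XNOR H = L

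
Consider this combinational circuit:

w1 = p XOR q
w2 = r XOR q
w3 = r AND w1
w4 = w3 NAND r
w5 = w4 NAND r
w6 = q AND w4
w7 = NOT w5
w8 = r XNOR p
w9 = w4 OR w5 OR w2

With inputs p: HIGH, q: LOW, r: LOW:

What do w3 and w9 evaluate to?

w3 = LOW, w9 = HIGH

w1 = p XOR q = HIGH XOR LOW = HIGH
w2 = r XOR q = LOW XOR LOW = LOW
w3 = r AND w1 = LOW AND HIGH = LOW
w4 = w3 NAND r = LOW NAND LOW = HIGH
w5 = w4 NAND r = HIGH NAND LOW = HIGH
w9 = w4 OR w5 OR w2 = HIGH OR HIGH OR LOW = HIGH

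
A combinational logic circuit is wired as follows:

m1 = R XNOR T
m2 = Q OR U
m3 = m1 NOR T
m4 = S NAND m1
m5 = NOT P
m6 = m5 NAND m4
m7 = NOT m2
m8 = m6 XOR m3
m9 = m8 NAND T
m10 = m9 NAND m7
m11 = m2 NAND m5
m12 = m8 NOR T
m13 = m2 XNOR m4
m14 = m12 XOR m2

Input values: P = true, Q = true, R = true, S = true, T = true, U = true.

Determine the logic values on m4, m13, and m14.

m4 = false  m13 = false  m14 = true

m1 = R XNOR T = true XNOR true = true
m2 = Q OR U = true OR true = true
m3 = m1 NOR T = true NOR true = false
m4 = S NAND m1 = true NAND true = false
m5 = NOT P = NOT true = false
m6 = m5 NAND m4 = false NAND false = true
m8 = m6 XOR m3 = true XOR false = true
m12 = m8 NOR T = true NOR true = false
m13 = m2 XNOR m4 = true XNOR false = false
m14 = m12 XOR m2 = false XOR true = true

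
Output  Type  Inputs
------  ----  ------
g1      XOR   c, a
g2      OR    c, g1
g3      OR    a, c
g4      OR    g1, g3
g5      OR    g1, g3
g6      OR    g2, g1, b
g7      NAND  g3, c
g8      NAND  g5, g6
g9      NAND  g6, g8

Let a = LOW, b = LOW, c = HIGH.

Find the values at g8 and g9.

g1 = c XOR a = HIGH XOR LOW = HIGH
g2 = c OR g1 = HIGH OR HIGH = HIGH
g3 = a OR c = LOW OR HIGH = HIGH
g5 = g1 OR g3 = HIGH OR HIGH = HIGH
g6 = g2 OR g1 OR b = HIGH OR HIGH OR LOW = HIGH
g8 = g5 NAND g6 = HIGH NAND HIGH = LOW
g9 = g6 NAND g8 = HIGH NAND LOW = HIGH

g8 = LOW; g9 = HIGH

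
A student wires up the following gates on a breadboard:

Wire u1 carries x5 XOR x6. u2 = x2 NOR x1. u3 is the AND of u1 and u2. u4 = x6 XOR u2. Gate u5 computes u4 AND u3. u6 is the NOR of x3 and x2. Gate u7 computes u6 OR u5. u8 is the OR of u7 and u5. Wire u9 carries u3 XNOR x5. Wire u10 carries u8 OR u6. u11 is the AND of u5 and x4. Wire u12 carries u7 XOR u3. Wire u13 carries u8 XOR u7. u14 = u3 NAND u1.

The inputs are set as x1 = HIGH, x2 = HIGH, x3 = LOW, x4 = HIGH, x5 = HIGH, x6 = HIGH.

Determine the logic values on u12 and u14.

u1 = x5 XOR x6 = HIGH XOR HIGH = LOW
u2 = x2 NOR x1 = HIGH NOR HIGH = LOW
u3 = u1 AND u2 = LOW AND LOW = LOW
u4 = x6 XOR u2 = HIGH XOR LOW = HIGH
u5 = u4 AND u3 = HIGH AND LOW = LOW
u6 = x3 NOR x2 = LOW NOR HIGH = LOW
u7 = u6 OR u5 = LOW OR LOW = LOW
u12 = u7 XOR u3 = LOW XOR LOW = LOW
u14 = u3 NAND u1 = LOW NAND LOW = HIGH

u12 = LOW, u14 = HIGH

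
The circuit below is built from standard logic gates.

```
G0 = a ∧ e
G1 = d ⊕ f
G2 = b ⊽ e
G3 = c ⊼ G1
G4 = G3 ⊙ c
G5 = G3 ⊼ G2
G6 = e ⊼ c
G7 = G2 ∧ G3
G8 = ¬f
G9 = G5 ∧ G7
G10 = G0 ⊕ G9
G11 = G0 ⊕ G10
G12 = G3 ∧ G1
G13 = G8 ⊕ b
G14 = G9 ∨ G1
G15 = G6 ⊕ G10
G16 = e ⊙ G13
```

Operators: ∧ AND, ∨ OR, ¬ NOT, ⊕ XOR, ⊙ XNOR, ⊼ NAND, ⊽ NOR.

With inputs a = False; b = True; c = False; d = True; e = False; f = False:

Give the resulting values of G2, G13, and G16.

G2 = False, G13 = False, G16 = True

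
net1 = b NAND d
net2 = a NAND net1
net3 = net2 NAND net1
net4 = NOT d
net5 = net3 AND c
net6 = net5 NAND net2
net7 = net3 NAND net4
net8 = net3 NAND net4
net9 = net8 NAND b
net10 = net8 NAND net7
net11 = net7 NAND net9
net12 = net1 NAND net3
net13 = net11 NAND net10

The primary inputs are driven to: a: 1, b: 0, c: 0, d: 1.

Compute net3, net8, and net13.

net3 = 1, net8 = 1, net13 = 1

net1 = b NAND d = 0 NAND 1 = 1
net2 = a NAND net1 = 1 NAND 1 = 0
net3 = net2 NAND net1 = 0 NAND 1 = 1
net4 = NOT d = NOT 1 = 0
net7 = net3 NAND net4 = 1 NAND 0 = 1
net8 = net3 NAND net4 = 1 NAND 0 = 1
net9 = net8 NAND b = 1 NAND 0 = 1
net10 = net8 NAND net7 = 1 NAND 1 = 0
net11 = net7 NAND net9 = 1 NAND 1 = 0
net13 = net11 NAND net10 = 0 NAND 0 = 1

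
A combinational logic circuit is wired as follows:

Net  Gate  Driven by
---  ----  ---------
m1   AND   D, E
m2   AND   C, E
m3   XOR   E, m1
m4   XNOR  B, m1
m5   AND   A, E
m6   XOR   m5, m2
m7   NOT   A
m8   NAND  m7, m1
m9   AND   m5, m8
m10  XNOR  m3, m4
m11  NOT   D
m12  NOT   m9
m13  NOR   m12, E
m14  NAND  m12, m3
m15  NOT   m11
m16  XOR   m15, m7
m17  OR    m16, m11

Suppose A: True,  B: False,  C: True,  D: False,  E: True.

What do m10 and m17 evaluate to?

m10 = True; m17 = True

m1 = D AND E = False AND True = False
m3 = E XOR m1 = True XOR False = True
m4 = B XNOR m1 = False XNOR False = True
m7 = NOT A = NOT True = False
m10 = m3 XNOR m4 = True XNOR True = True
m11 = NOT D = NOT False = True
m15 = NOT m11 = NOT True = False
m16 = m15 XOR m7 = False XOR False = False
m17 = m16 OR m11 = False OR True = True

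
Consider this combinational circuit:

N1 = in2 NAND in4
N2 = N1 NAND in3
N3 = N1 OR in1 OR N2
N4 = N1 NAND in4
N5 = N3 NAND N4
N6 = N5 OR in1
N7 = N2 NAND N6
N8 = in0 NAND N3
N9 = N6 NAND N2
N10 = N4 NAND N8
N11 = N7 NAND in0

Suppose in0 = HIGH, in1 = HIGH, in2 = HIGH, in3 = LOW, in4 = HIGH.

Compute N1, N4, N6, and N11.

N1 = LOW  N4 = HIGH  N6 = HIGH  N11 = HIGH

N1 = in2 NAND in4 = HIGH NAND HIGH = LOW
N2 = N1 NAND in3 = LOW NAND LOW = HIGH
N3 = N1 OR in1 OR N2 = LOW OR HIGH OR HIGH = HIGH
N4 = N1 NAND in4 = LOW NAND HIGH = HIGH
N5 = N3 NAND N4 = HIGH NAND HIGH = LOW
N6 = N5 OR in1 = LOW OR HIGH = HIGH
N7 = N2 NAND N6 = HIGH NAND HIGH = LOW
N11 = N7 NAND in0 = LOW NAND HIGH = HIGH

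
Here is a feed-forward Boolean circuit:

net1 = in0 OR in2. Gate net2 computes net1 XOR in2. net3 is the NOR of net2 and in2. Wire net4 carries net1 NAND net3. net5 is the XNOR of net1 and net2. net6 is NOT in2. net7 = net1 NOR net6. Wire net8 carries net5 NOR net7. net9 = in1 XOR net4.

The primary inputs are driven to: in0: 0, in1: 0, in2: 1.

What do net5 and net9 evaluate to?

net5 = 0, net9 = 1

net1 = in0 OR in2 = 0 OR 1 = 1
net2 = net1 XOR in2 = 1 XOR 1 = 0
net3 = net2 NOR in2 = 0 NOR 1 = 0
net4 = net1 NAND net3 = 1 NAND 0 = 1
net5 = net1 XNOR net2 = 1 XNOR 0 = 0
net9 = in1 XOR net4 = 0 XOR 1 = 1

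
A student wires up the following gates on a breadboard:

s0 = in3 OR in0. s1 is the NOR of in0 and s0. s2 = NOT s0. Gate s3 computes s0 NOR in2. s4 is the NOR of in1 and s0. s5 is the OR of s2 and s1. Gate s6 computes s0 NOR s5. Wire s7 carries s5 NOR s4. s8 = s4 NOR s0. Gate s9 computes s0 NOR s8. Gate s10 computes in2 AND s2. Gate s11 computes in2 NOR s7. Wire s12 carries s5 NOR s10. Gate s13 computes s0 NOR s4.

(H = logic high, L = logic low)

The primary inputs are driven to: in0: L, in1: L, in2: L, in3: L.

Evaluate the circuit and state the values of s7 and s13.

s7 = L, s13 = L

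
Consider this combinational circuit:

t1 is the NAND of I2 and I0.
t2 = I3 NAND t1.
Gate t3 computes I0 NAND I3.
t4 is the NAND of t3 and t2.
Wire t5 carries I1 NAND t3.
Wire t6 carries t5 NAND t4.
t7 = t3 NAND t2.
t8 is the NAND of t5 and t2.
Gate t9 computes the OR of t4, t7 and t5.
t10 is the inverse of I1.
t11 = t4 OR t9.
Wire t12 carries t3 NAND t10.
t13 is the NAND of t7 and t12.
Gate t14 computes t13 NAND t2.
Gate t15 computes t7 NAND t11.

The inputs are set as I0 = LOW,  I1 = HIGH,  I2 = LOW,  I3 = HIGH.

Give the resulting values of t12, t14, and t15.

t12 = HIGH  t14 = HIGH  t15 = LOW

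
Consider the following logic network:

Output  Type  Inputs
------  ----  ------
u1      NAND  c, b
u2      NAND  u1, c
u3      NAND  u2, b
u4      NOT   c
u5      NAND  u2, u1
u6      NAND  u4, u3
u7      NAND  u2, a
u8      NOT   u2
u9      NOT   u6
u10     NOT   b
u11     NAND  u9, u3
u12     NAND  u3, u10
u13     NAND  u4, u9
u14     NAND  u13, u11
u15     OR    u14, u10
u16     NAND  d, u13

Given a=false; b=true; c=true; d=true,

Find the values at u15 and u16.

u15 = false; u16 = false

u1 = c NAND b = true NAND true = false
u2 = u1 NAND c = false NAND true = true
u3 = u2 NAND b = true NAND true = false
u4 = NOT c = NOT true = false
u6 = u4 NAND u3 = false NAND false = true
u9 = NOT u6 = NOT true = false
u10 = NOT b = NOT true = false
u11 = u9 NAND u3 = false NAND false = true
u13 = u4 NAND u9 = false NAND false = true
u14 = u13 NAND u11 = true NAND true = false
u15 = u14 OR u10 = false OR false = false
u16 = d NAND u13 = true NAND true = false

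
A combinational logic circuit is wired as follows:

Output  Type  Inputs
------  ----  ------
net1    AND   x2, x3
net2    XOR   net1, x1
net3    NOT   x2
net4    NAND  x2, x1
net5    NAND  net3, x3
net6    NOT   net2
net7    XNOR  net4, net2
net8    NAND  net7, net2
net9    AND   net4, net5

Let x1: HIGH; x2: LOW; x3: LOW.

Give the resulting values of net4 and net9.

net4 = HIGH, net9 = HIGH

net3 = NOT x2 = NOT LOW = HIGH
net4 = x2 NAND x1 = LOW NAND HIGH = HIGH
net5 = net3 NAND x3 = HIGH NAND LOW = HIGH
net9 = net4 AND net5 = HIGH AND HIGH = HIGH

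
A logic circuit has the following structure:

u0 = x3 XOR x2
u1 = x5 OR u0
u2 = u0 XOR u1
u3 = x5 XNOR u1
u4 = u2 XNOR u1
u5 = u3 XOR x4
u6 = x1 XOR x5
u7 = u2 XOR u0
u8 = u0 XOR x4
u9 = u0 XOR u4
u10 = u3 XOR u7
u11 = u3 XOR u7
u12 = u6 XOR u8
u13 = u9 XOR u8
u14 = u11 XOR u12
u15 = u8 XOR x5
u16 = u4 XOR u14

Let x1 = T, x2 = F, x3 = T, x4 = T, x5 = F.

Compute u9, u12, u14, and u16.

u0 = x3 XOR x2 = T XOR F = T
u1 = x5 OR u0 = F OR T = T
u2 = u0 XOR u1 = T XOR T = F
u3 = x5 XNOR u1 = F XNOR T = F
u4 = u2 XNOR u1 = F XNOR T = F
u6 = x1 XOR x5 = T XOR F = T
u7 = u2 XOR u0 = F XOR T = T
u8 = u0 XOR x4 = T XOR T = F
u9 = u0 XOR u4 = T XOR F = T
u11 = u3 XOR u7 = F XOR T = T
u12 = u6 XOR u8 = T XOR F = T
u14 = u11 XOR u12 = T XOR T = F
u16 = u4 XOR u14 = F XOR F = F

u9 = T, u12 = T, u14 = F, u16 = F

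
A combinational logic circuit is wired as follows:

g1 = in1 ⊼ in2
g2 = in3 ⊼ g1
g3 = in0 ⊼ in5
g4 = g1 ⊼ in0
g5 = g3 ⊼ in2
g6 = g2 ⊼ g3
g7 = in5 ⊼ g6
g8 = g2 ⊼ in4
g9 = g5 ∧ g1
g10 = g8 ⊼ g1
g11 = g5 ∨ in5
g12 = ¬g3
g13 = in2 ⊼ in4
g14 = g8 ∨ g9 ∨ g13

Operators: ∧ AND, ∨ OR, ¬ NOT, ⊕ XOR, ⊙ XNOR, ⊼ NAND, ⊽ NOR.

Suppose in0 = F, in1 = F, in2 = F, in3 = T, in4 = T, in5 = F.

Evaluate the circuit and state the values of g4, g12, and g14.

g4 = T, g12 = F, g14 = T

g1 = in1 NAND in2 = F NAND F = T
g2 = in3 NAND g1 = T NAND T = F
g3 = in0 NAND in5 = F NAND F = T
g4 = g1 NAND in0 = T NAND F = T
g5 = g3 NAND in2 = T NAND F = T
g8 = g2 NAND in4 = F NAND T = T
g9 = g5 AND g1 = T AND T = T
g12 = NOT g3 = NOT T = F
g13 = in2 NAND in4 = F NAND T = T
g14 = g8 OR g9 OR g13 = T OR T OR T = T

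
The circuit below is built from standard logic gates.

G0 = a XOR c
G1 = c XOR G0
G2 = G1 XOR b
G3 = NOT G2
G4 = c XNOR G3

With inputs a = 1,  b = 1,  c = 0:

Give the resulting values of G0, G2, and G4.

G0 = a XOR c = 1 XOR 0 = 1
G1 = c XOR G0 = 0 XOR 1 = 1
G2 = G1 XOR b = 1 XOR 1 = 0
G3 = NOT G2 = NOT 0 = 1
G4 = c XNOR G3 = 0 XNOR 1 = 0

G0 = 1; G2 = 0; G4 = 0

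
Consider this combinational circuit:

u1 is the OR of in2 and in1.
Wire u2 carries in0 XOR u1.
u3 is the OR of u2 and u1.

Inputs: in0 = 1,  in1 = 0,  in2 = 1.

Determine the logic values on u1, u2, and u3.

u1 = in2 OR in1 = 1 OR 0 = 1
u2 = in0 XOR u1 = 1 XOR 1 = 0
u3 = u2 OR u1 = 0 OR 1 = 1

u1 = 1  u2 = 0  u3 = 1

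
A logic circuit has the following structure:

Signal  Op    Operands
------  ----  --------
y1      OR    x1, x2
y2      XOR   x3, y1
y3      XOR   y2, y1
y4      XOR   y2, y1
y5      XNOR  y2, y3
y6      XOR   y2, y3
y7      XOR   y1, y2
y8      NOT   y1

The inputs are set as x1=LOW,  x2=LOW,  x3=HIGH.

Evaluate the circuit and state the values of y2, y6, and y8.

y1 = x1 OR x2 = LOW OR LOW = LOW
y2 = x3 XOR y1 = HIGH XOR LOW = HIGH
y3 = y2 XOR y1 = HIGH XOR LOW = HIGH
y6 = y2 XOR y3 = HIGH XOR HIGH = LOW
y8 = NOT y1 = NOT LOW = HIGH

y2 = HIGH, y6 = LOW, y8 = HIGH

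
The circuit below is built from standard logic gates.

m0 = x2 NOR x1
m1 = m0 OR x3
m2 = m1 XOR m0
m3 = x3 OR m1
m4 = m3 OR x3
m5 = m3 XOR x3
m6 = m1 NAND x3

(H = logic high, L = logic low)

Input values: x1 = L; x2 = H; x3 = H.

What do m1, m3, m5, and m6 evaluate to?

m0 = x2 NOR x1 = H NOR L = L
m1 = m0 OR x3 = L OR H = H
m3 = x3 OR m1 = H OR H = H
m5 = m3 XOR x3 = H XOR H = L
m6 = m1 NAND x3 = H NAND H = L

m1 = H  m3 = H  m5 = L  m6 = L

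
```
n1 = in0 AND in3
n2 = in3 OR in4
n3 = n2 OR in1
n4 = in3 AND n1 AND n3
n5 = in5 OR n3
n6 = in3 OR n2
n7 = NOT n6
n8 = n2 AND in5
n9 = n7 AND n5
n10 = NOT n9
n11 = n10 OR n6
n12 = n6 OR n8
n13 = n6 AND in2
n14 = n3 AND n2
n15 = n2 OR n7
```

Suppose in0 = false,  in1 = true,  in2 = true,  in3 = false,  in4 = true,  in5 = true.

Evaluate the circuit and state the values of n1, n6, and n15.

n1 = false; n6 = true; n15 = true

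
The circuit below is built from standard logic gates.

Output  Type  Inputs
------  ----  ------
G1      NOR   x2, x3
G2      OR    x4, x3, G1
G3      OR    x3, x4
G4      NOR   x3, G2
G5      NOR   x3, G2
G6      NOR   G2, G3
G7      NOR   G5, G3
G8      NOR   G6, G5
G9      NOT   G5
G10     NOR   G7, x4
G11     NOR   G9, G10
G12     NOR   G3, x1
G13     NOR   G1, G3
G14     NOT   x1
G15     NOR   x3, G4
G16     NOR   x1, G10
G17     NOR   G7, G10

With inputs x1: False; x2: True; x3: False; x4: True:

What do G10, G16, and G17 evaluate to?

G1 = x2 NOR x3 = True NOR False = False
G2 = x4 OR x3 OR G1 = True OR False OR False = True
G3 = x3 OR x4 = False OR True = True
G5 = x3 NOR G2 = False NOR True = False
G7 = G5 NOR G3 = False NOR True = False
G10 = G7 NOR x4 = False NOR True = False
G16 = x1 NOR G10 = False NOR False = True
G17 = G7 NOR G10 = False NOR False = True

G10 = False, G16 = True, G17 = True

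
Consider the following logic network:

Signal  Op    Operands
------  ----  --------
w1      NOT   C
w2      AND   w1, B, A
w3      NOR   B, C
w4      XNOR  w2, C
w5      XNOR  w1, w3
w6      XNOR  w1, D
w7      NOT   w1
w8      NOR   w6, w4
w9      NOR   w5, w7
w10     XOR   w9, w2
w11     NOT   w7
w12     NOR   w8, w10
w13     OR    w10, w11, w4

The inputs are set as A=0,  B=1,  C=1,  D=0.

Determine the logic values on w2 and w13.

w1 = NOT C = NOT 1 = 0
w2 = w1 AND B AND A = 0 AND 1 AND 0 = 0
w3 = B NOR C = 1 NOR 1 = 0
w4 = w2 XNOR C = 0 XNOR 1 = 0
w5 = w1 XNOR w3 = 0 XNOR 0 = 1
w7 = NOT w1 = NOT 0 = 1
w9 = w5 NOR w7 = 1 NOR 1 = 0
w10 = w9 XOR w2 = 0 XOR 0 = 0
w11 = NOT w7 = NOT 1 = 0
w13 = w10 OR w11 OR w4 = 0 OR 0 OR 0 = 0

w2 = 0; w13 = 0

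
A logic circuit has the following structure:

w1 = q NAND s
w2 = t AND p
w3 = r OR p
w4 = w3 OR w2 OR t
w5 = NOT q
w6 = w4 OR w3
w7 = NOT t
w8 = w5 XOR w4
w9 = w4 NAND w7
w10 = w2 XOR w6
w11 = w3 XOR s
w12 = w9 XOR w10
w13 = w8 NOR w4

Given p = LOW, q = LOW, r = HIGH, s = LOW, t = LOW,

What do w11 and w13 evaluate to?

w11 = HIGH  w13 = LOW

w2 = t AND p = LOW AND LOW = LOW
w3 = r OR p = HIGH OR LOW = HIGH
w4 = w3 OR w2 OR t = HIGH OR LOW OR LOW = HIGH
w5 = NOT q = NOT LOW = HIGH
w8 = w5 XOR w4 = HIGH XOR HIGH = LOW
w11 = w3 XOR s = HIGH XOR LOW = HIGH
w13 = w8 NOR w4 = LOW NOR HIGH = LOW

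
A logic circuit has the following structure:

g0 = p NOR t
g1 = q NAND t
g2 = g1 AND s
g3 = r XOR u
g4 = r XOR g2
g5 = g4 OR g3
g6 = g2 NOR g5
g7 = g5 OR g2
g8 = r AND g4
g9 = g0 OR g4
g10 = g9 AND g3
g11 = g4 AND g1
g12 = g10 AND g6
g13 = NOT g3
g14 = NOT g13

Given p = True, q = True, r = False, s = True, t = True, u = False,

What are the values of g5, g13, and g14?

g5 = False  g13 = True  g14 = False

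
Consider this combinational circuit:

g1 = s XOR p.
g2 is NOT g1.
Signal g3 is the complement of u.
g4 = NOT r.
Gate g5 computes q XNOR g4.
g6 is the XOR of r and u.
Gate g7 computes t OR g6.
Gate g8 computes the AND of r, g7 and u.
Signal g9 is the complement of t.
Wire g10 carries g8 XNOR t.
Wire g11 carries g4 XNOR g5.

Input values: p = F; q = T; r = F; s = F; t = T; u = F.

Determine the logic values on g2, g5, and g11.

g2 = T  g5 = T  g11 = T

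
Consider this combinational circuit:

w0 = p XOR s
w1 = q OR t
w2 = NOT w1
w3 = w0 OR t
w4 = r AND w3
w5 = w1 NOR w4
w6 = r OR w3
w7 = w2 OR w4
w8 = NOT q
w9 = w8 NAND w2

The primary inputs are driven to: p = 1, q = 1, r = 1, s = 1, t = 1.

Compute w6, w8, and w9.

w6 = 1; w8 = 0; w9 = 1

w0 = p XOR s = 1 XOR 1 = 0
w1 = q OR t = 1 OR 1 = 1
w2 = NOT w1 = NOT 1 = 0
w3 = w0 OR t = 0 OR 1 = 1
w6 = r OR w3 = 1 OR 1 = 1
w8 = NOT q = NOT 1 = 0
w9 = w8 NAND w2 = 0 NAND 0 = 1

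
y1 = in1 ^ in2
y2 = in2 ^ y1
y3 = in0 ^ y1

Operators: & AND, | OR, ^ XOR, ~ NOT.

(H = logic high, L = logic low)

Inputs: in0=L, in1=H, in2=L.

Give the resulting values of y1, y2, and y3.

y1 = H, y2 = H, y3 = H

y1 = in1 XOR in2 = H XOR L = H
y2 = in2 XOR y1 = L XOR H = H
y3 = in0 XOR y1 = L XOR H = H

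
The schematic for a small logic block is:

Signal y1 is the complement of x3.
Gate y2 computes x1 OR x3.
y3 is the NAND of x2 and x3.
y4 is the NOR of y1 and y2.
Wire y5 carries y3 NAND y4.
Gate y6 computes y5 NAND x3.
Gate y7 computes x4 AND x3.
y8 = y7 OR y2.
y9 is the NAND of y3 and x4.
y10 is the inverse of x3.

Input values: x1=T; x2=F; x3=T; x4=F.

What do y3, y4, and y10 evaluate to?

y3 = T; y4 = F; y10 = F

y1 = NOT x3 = NOT T = F
y2 = x1 OR x3 = T OR T = T
y3 = x2 NAND x3 = F NAND T = T
y4 = y1 NOR y2 = F NOR T = F
y10 = NOT x3 = NOT T = F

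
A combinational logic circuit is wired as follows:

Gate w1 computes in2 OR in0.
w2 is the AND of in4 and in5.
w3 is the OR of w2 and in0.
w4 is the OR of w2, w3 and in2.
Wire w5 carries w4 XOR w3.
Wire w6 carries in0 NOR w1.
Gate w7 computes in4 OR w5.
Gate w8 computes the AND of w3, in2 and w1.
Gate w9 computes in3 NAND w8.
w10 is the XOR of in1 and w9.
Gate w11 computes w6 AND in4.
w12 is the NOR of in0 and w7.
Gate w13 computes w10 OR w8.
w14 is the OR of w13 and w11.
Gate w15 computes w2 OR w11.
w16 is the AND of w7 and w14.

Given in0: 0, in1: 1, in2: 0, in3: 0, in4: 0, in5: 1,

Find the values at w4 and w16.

w4 = 0, w16 = 0

w1 = in2 OR in0 = 0 OR 0 = 0
w2 = in4 AND in5 = 0 AND 1 = 0
w3 = w2 OR in0 = 0 OR 0 = 0
w4 = w2 OR w3 OR in2 = 0 OR 0 OR 0 = 0
w5 = w4 XOR w3 = 0 XOR 0 = 0
w6 = in0 NOR w1 = 0 NOR 0 = 1
w7 = in4 OR w5 = 0 OR 0 = 0
w8 = w3 AND in2 AND w1 = 0 AND 0 AND 0 = 0
w9 = in3 NAND w8 = 0 NAND 0 = 1
w10 = in1 XOR w9 = 1 XOR 1 = 0
w11 = w6 AND in4 = 1 AND 0 = 0
w13 = w10 OR w8 = 0 OR 0 = 0
w14 = w13 OR w11 = 0 OR 0 = 0
w16 = w7 AND w14 = 0 AND 0 = 0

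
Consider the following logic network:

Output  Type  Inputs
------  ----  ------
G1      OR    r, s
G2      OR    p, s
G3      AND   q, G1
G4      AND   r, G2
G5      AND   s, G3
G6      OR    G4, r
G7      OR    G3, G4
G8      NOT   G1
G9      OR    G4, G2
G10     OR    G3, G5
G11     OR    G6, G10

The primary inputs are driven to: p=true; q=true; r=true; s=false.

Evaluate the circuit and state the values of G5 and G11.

G1 = r OR s = true OR false = true
G2 = p OR s = true OR false = true
G3 = q AND G1 = true AND true = true
G4 = r AND G2 = true AND true = true
G5 = s AND G3 = false AND true = false
G6 = G4 OR r = true OR true = true
G10 = G3 OR G5 = true OR false = true
G11 = G6 OR G10 = true OR true = true

G5 = false, G11 = true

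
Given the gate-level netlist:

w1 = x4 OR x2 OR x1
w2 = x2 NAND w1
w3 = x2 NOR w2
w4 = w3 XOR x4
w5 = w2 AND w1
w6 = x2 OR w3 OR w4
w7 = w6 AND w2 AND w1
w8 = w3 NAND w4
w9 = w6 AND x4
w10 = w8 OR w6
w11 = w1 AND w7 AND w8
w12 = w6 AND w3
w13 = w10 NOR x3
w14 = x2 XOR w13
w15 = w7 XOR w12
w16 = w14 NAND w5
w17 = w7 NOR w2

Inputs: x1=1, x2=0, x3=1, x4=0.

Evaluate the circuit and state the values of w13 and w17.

w13 = 0; w17 = 0

w1 = x4 OR x2 OR x1 = 0 OR 0 OR 1 = 1
w2 = x2 NAND w1 = 0 NAND 1 = 1
w3 = x2 NOR w2 = 0 NOR 1 = 0
w4 = w3 XOR x4 = 0 XOR 0 = 0
w6 = x2 OR w3 OR w4 = 0 OR 0 OR 0 = 0
w7 = w6 AND w2 AND w1 = 0 AND 1 AND 1 = 0
w8 = w3 NAND w4 = 0 NAND 0 = 1
w10 = w8 OR w6 = 1 OR 0 = 1
w13 = w10 NOR x3 = 1 NOR 1 = 0
w17 = w7 NOR w2 = 0 NOR 1 = 0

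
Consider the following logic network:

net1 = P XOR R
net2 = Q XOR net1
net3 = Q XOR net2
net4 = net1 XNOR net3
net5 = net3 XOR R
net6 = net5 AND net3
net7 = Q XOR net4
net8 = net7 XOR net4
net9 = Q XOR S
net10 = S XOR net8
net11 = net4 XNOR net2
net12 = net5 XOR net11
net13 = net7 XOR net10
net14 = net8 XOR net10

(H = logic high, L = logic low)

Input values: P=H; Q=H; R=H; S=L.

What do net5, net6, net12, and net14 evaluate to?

net1 = P XOR R = H XOR H = L
net2 = Q XOR net1 = H XOR L = H
net3 = Q XOR net2 = H XOR H = L
net4 = net1 XNOR net3 = L XNOR L = H
net5 = net3 XOR R = L XOR H = H
net6 = net5 AND net3 = H AND L = L
net7 = Q XOR net4 = H XOR H = L
net8 = net7 XOR net4 = L XOR H = H
net10 = S XOR net8 = L XOR H = H
net11 = net4 XNOR net2 = H XNOR H = H
net12 = net5 XOR net11 = H XOR H = L
net14 = net8 XOR net10 = H XOR H = L

net5 = H, net6 = L, net12 = L, net14 = L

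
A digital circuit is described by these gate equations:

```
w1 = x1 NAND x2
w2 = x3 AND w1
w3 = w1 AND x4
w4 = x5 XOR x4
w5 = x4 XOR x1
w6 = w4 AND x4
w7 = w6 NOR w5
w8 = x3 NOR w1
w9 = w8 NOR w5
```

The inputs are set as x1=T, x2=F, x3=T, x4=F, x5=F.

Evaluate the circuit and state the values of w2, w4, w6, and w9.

w2 = T; w4 = F; w6 = F; w9 = F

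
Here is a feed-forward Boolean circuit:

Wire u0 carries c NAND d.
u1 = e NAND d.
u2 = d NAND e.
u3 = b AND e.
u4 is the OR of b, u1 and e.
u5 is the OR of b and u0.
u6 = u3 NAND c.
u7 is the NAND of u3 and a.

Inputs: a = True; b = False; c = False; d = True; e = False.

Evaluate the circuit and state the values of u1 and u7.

u1 = True, u7 = True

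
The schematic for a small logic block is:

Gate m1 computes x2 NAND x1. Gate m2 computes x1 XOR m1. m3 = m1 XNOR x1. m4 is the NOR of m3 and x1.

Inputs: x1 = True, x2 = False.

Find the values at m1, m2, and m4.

m1 = x2 NAND x1 = False NAND True = True
m2 = x1 XOR m1 = True XOR True = False
m3 = m1 XNOR x1 = True XNOR True = True
m4 = m3 NOR x1 = True NOR True = False

m1 = True, m2 = False, m4 = False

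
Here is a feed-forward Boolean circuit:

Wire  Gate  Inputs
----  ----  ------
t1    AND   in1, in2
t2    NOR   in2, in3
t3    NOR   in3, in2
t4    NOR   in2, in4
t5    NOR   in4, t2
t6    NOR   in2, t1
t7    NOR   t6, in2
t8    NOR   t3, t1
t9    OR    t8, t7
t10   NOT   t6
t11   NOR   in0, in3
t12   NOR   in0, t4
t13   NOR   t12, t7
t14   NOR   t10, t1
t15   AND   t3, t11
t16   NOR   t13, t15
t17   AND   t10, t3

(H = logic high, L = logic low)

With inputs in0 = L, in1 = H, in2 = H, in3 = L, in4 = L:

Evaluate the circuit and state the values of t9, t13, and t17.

t1 = in1 AND in2 = H AND H = H
t3 = in3 NOR in2 = L NOR H = L
t4 = in2 NOR in4 = H NOR L = L
t6 = in2 NOR t1 = H NOR H = L
t7 = t6 NOR in2 = L NOR H = L
t8 = t3 NOR t1 = L NOR H = L
t9 = t8 OR t7 = L OR L = L
t10 = NOT t6 = NOT L = H
t12 = in0 NOR t4 = L NOR L = H
t13 = t12 NOR t7 = H NOR L = L
t17 = t10 AND t3 = H AND L = L

t9 = L, t13 = L, t17 = L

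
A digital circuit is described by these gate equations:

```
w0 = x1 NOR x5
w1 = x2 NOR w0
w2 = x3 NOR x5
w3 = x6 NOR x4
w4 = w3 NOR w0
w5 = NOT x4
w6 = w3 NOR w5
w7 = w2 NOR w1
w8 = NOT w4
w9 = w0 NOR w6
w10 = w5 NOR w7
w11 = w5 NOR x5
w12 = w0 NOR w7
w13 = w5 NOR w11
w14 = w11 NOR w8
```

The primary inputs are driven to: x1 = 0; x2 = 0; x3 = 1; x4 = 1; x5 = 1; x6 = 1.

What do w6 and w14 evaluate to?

w6 = 1, w14 = 1

w0 = x1 NOR x5 = 0 NOR 1 = 0
w3 = x6 NOR x4 = 1 NOR 1 = 0
w4 = w3 NOR w0 = 0 NOR 0 = 1
w5 = NOT x4 = NOT 1 = 0
w6 = w3 NOR w5 = 0 NOR 0 = 1
w8 = NOT w4 = NOT 1 = 0
w11 = w5 NOR x5 = 0 NOR 1 = 0
w14 = w11 NOR w8 = 0 NOR 0 = 1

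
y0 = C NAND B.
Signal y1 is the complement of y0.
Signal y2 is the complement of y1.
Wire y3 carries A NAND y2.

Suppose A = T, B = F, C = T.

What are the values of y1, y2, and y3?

y1 = F, y2 = T, y3 = F

y0 = C NAND B = T NAND F = T
y1 = NOT y0 = NOT T = F
y2 = NOT y1 = NOT F = T
y3 = A NAND y2 = T NAND T = F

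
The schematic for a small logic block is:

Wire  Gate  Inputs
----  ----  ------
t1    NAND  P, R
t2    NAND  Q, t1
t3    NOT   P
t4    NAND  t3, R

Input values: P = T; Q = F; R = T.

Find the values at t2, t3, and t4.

t1 = P NAND R = T NAND T = F
t2 = Q NAND t1 = F NAND F = T
t3 = NOT P = NOT T = F
t4 = t3 NAND R = F NAND T = T

t2 = T, t3 = F, t4 = T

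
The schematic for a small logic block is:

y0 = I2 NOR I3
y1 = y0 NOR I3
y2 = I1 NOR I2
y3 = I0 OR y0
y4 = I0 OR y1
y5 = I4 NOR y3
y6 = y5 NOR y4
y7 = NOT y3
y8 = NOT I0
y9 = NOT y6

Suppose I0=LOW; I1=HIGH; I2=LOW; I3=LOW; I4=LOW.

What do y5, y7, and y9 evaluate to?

y5 = LOW, y7 = LOW, y9 = LOW

y0 = I2 NOR I3 = LOW NOR LOW = HIGH
y1 = y0 NOR I3 = HIGH NOR LOW = LOW
y3 = I0 OR y0 = LOW OR HIGH = HIGH
y4 = I0 OR y1 = LOW OR LOW = LOW
y5 = I4 NOR y3 = LOW NOR HIGH = LOW
y6 = y5 NOR y4 = LOW NOR LOW = HIGH
y7 = NOT y3 = NOT HIGH = LOW
y9 = NOT y6 = NOT HIGH = LOW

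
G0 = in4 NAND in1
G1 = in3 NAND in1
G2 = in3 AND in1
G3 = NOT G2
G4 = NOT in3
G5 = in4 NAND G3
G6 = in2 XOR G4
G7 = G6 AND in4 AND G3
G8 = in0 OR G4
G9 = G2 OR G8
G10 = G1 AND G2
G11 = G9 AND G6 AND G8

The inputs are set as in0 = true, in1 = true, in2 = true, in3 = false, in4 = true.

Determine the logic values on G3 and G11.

G3 = true, G11 = false

G2 = in3 AND in1 = false AND true = false
G3 = NOT G2 = NOT false = true
G4 = NOT in3 = NOT false = true
G6 = in2 XOR G4 = true XOR true = false
G8 = in0 OR G4 = true OR true = true
G9 = G2 OR G8 = false OR true = true
G11 = G9 AND G6 AND G8 = true AND false AND true = false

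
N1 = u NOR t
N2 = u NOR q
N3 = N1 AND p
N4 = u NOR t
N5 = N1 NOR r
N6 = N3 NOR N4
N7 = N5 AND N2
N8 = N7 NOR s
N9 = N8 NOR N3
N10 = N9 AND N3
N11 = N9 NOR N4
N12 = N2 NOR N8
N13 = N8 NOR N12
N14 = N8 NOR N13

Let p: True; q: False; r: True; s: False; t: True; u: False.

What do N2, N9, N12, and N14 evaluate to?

N2 = True, N9 = False, N12 = False, N14 = False

N1 = u NOR t = False NOR True = False
N2 = u NOR q = False NOR False = True
N3 = N1 AND p = False AND True = False
N5 = N1 NOR r = False NOR True = False
N7 = N5 AND N2 = False AND True = False
N8 = N7 NOR s = False NOR False = True
N9 = N8 NOR N3 = True NOR False = False
N12 = N2 NOR N8 = True NOR True = False
N13 = N8 NOR N12 = True NOR False = False
N14 = N8 NOR N13 = True NOR False = False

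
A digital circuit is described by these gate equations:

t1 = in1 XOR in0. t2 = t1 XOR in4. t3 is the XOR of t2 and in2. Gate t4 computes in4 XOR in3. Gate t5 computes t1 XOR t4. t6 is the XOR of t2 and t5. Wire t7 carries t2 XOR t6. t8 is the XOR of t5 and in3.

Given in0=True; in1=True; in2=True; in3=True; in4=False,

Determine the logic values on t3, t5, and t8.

t3 = True; t5 = True; t8 = False

t1 = in1 XOR in0 = True XOR True = False
t2 = t1 XOR in4 = False XOR False = False
t3 = t2 XOR in2 = False XOR True = True
t4 = in4 XOR in3 = False XOR True = True
t5 = t1 XOR t4 = False XOR True = True
t8 = t5 XOR in3 = True XOR True = False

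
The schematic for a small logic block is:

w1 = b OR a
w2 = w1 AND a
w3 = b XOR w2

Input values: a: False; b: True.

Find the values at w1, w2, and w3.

w1 = True; w2 = False; w3 = True

w1 = b OR a = True OR False = True
w2 = w1 AND a = True AND False = False
w3 = b XOR w2 = True XOR False = True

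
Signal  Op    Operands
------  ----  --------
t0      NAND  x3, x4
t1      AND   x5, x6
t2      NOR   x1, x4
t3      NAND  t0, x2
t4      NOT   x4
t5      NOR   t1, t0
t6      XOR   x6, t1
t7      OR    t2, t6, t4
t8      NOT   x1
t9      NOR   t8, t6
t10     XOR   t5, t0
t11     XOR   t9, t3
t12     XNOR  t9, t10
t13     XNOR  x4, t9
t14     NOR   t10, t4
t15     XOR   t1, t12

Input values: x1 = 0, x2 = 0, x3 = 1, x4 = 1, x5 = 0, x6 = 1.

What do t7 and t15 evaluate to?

t0 = x3 NAND x4 = 1 NAND 1 = 0
t1 = x5 AND x6 = 0 AND 1 = 0
t2 = x1 NOR x4 = 0 NOR 1 = 0
t4 = NOT x4 = NOT 1 = 0
t5 = t1 NOR t0 = 0 NOR 0 = 1
t6 = x6 XOR t1 = 1 XOR 0 = 1
t7 = t2 OR t6 OR t4 = 0 OR 1 OR 0 = 1
t8 = NOT x1 = NOT 0 = 1
t9 = t8 NOR t6 = 1 NOR 1 = 0
t10 = t5 XOR t0 = 1 XOR 0 = 1
t12 = t9 XNOR t10 = 0 XNOR 1 = 0
t15 = t1 XOR t12 = 0 XOR 0 = 0

t7 = 1  t15 = 0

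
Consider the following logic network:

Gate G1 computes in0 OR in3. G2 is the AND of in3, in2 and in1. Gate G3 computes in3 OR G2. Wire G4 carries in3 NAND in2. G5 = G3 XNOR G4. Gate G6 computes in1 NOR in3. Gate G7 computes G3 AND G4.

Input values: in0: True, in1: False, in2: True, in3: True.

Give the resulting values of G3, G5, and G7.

G2 = in3 AND in2 AND in1 = True AND True AND False = False
G3 = in3 OR G2 = True OR False = True
G4 = in3 NAND in2 = True NAND True = False
G5 = G3 XNOR G4 = True XNOR False = False
G7 = G3 AND G4 = True AND False = False

G3 = True  G5 = False  G7 = False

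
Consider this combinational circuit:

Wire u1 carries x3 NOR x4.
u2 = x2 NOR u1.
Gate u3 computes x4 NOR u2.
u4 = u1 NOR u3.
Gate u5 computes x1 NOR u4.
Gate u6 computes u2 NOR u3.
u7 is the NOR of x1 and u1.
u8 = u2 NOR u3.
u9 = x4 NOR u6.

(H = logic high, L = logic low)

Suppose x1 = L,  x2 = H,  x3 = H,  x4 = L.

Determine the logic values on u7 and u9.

u7 = H, u9 = H

u1 = x3 NOR x4 = H NOR L = L
u2 = x2 NOR u1 = H NOR L = L
u3 = x4 NOR u2 = L NOR L = H
u6 = u2 NOR u3 = L NOR H = L
u7 = x1 NOR u1 = L NOR L = H
u9 = x4 NOR u6 = L NOR L = H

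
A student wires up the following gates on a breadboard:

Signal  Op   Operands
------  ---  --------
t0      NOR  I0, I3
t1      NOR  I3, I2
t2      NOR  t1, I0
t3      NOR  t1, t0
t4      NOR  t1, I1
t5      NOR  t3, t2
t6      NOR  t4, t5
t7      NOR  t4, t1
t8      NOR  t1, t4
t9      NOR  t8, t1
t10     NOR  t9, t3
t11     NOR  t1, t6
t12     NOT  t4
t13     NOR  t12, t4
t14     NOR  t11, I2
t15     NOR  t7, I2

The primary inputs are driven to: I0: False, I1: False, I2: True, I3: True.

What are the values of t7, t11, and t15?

t7 = False; t11 = True; t15 = False

t0 = I0 NOR I3 = False NOR True = False
t1 = I3 NOR I2 = True NOR True = False
t2 = t1 NOR I0 = False NOR False = True
t3 = t1 NOR t0 = False NOR False = True
t4 = t1 NOR I1 = False NOR False = True
t5 = t3 NOR t2 = True NOR True = False
t6 = t4 NOR t5 = True NOR False = False
t7 = t4 NOR t1 = True NOR False = False
t11 = t1 NOR t6 = False NOR False = True
t15 = t7 NOR I2 = False NOR True = False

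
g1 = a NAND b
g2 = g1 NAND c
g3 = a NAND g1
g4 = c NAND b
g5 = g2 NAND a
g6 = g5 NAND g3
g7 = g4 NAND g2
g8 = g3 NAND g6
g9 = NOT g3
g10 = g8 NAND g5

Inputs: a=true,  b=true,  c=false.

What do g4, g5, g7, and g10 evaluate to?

g4 = true  g5 = false  g7 = false  g10 = true

g1 = a NAND b = true NAND true = false
g2 = g1 NAND c = false NAND false = true
g3 = a NAND g1 = true NAND false = true
g4 = c NAND b = false NAND true = true
g5 = g2 NAND a = true NAND true = false
g6 = g5 NAND g3 = false NAND true = true
g7 = g4 NAND g2 = true NAND true = false
g8 = g3 NAND g6 = true NAND true = false
g10 = g8 NAND g5 = false NAND false = true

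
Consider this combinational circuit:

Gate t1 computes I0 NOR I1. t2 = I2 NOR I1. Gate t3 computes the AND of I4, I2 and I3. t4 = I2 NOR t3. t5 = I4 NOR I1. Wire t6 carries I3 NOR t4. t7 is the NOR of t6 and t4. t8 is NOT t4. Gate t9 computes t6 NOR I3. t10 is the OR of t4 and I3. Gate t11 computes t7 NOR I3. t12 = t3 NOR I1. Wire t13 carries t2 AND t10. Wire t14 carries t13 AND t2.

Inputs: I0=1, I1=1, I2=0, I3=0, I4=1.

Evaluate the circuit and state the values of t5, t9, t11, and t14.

t5 = 0  t9 = 1  t11 = 1  t14 = 0

t2 = I2 NOR I1 = 0 NOR 1 = 0
t3 = I4 AND I2 AND I3 = 1 AND 0 AND 0 = 0
t4 = I2 NOR t3 = 0 NOR 0 = 1
t5 = I4 NOR I1 = 1 NOR 1 = 0
t6 = I3 NOR t4 = 0 NOR 1 = 0
t7 = t6 NOR t4 = 0 NOR 1 = 0
t9 = t6 NOR I3 = 0 NOR 0 = 1
t10 = t4 OR I3 = 1 OR 0 = 1
t11 = t7 NOR I3 = 0 NOR 0 = 1
t13 = t2 AND t10 = 0 AND 1 = 0
t14 = t13 AND t2 = 0 AND 0 = 0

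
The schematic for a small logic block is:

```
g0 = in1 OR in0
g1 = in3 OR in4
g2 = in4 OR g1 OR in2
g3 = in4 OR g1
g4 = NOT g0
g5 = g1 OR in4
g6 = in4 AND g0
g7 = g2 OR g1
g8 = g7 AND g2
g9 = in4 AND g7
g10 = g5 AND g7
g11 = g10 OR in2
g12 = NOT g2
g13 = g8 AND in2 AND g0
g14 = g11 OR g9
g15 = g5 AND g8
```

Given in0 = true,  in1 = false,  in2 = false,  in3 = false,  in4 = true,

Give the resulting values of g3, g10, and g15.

g1 = in3 OR in4 = false OR true = true
g2 = in4 OR g1 OR in2 = true OR true OR false = true
g3 = in4 OR g1 = true OR true = true
g5 = g1 OR in4 = true OR true = true
g7 = g2 OR g1 = true OR true = true
g8 = g7 AND g2 = true AND true = true
g10 = g5 AND g7 = true AND true = true
g15 = g5 AND g8 = true AND true = true

g3 = true, g10 = true, g15 = true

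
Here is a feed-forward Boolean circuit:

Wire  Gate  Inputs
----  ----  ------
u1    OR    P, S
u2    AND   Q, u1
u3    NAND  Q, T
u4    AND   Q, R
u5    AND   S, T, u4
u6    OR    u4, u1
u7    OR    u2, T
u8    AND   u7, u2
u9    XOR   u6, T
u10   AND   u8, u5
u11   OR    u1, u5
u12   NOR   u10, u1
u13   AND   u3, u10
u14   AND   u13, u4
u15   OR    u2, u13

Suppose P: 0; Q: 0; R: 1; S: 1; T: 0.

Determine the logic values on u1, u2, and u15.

u1 = 1, u2 = 0, u15 = 0

u1 = P OR S = 0 OR 1 = 1
u2 = Q AND u1 = 0 AND 1 = 0
u3 = Q NAND T = 0 NAND 0 = 1
u4 = Q AND R = 0 AND 1 = 0
u5 = S AND T AND u4 = 1 AND 0 AND 0 = 0
u7 = u2 OR T = 0 OR 0 = 0
u8 = u7 AND u2 = 0 AND 0 = 0
u10 = u8 AND u5 = 0 AND 0 = 0
u13 = u3 AND u10 = 1 AND 0 = 0
u15 = u2 OR u13 = 0 OR 0 = 0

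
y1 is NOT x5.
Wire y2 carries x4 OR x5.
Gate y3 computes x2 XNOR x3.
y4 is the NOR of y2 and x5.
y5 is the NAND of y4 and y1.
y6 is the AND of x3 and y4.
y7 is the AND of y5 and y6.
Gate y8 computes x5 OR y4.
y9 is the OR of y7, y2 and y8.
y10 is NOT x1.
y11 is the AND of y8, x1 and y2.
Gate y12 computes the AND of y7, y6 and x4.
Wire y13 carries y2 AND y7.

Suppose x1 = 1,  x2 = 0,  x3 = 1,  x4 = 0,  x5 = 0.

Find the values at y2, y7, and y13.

y2 = 0  y7 = 0  y13 = 0

y1 = NOT x5 = NOT 0 = 1
y2 = x4 OR x5 = 0 OR 0 = 0
y4 = y2 NOR x5 = 0 NOR 0 = 1
y5 = y4 NAND y1 = 1 NAND 1 = 0
y6 = x3 AND y4 = 1 AND 1 = 1
y7 = y5 AND y6 = 0 AND 1 = 0
y13 = y2 AND y7 = 0 AND 0 = 0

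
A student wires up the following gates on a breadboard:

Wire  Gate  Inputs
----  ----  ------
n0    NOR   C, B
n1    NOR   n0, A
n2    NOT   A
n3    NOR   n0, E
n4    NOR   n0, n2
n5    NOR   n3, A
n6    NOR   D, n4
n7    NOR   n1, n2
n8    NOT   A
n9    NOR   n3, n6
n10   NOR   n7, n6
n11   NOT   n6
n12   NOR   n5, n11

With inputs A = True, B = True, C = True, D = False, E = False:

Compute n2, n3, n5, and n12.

n2 = False, n3 = True, n5 = False, n12 = False

n0 = C NOR B = True NOR True = False
n2 = NOT A = NOT True = False
n3 = n0 NOR E = False NOR False = True
n4 = n0 NOR n2 = False NOR False = True
n5 = n3 NOR A = True NOR True = False
n6 = D NOR n4 = False NOR True = False
n11 = NOT n6 = NOT False = True
n12 = n5 NOR n11 = False NOR True = False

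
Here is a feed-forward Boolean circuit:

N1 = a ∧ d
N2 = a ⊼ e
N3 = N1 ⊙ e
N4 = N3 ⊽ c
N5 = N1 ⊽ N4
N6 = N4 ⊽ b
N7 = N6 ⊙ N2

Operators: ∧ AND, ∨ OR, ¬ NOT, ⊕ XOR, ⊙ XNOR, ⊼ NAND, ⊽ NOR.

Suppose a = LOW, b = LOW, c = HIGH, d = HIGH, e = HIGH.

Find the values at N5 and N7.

N5 = HIGH; N7 = HIGH

N1 = a AND d = LOW AND HIGH = LOW
N2 = a NAND e = LOW NAND HIGH = HIGH
N3 = N1 XNOR e = LOW XNOR HIGH = LOW
N4 = N3 NOR c = LOW NOR HIGH = LOW
N5 = N1 NOR N4 = LOW NOR LOW = HIGH
N6 = N4 NOR b = LOW NOR LOW = HIGH
N7 = N6 XNOR N2 = HIGH XNOR HIGH = HIGH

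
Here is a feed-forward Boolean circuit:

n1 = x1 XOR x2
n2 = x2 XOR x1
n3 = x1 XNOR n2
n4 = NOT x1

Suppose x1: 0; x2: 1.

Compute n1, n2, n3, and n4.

n1 = x1 XOR x2 = 0 XOR 1 = 1
n2 = x2 XOR x1 = 1 XOR 0 = 1
n3 = x1 XNOR n2 = 0 XNOR 1 = 0
n4 = NOT x1 = NOT 0 = 1

n1 = 1, n2 = 1, n3 = 0, n4 = 1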